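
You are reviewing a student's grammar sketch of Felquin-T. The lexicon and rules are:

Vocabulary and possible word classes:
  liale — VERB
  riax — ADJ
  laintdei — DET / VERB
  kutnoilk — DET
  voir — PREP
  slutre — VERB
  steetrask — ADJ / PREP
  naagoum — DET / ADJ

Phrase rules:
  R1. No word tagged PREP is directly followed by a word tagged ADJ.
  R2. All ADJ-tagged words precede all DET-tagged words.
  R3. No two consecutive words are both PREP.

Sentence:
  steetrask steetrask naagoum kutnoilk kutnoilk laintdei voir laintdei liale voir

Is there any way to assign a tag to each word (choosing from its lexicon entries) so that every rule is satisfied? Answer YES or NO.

Candidates per position — 1:steetrask {ADJ,PREP}; 2:steetrask {ADJ,PREP}; 3:naagoum {DET,ADJ}; 4:kutnoilk {DET}; 5:kutnoilk {DET}; 6:laintdei {DET,VERB}; 7:voir {PREP}; 8:laintdei {DET,VERB}; 9:liale {VERB}; 10:voir {PREP}.
One satisfying assignment: ADJ ADJ DET DET DET VERB PREP DET VERB PREP.
Checking: rule 1 satisfied; rule 2 satisfied; rule 3 satisfied.

YES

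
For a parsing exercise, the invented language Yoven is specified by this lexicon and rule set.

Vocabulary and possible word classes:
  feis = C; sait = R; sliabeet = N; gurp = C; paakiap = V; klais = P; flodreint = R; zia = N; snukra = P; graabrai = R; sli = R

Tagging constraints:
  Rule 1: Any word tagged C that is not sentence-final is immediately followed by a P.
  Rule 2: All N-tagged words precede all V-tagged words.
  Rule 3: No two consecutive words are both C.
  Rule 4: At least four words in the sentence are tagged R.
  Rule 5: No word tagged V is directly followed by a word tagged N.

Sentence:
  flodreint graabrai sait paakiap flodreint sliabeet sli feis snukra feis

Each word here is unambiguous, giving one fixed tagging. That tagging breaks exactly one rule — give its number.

Fixed tagging: R R R V R N R C P C.
Applying the rules: R1 ok, R2 fails, R3 ok, R4 ok, R5 ok.
Only rule 2 fails.

2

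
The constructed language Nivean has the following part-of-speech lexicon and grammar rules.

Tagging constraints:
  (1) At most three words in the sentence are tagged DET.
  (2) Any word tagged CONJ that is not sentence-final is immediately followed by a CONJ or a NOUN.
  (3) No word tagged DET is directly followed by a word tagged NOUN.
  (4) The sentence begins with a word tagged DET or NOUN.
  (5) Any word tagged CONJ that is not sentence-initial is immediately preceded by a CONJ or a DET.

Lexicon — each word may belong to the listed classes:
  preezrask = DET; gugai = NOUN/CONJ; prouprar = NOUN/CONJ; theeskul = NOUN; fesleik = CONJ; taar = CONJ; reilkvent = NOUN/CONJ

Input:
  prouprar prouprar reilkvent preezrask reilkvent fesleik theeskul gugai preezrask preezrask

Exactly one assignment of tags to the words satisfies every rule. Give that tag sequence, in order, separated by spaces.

Candidates per position — 1:prouprar {NOUN,CONJ}; 2:prouprar {NOUN,CONJ}; 3:reilkvent {NOUN,CONJ}; 4:preezrask {DET}; 5:reilkvent {NOUN,CONJ}; 6:fesleik {CONJ}; 7:theeskul {NOUN}; 8:gugai {NOUN,CONJ}; 9:preezrask {DET}; 10:preezrask {DET}.
Position 1: CONJ is ruled out by rule 4; that leaves NOUN.
Position 2: CONJ is ruled out by rule 5; that leaves NOUN.
Position 3: CONJ is ruled out by rule 2; that leaves NOUN.
Position 5: NOUN is ruled out by rule 3; that leaves CONJ.
Position 8: CONJ is ruled out by rule 2; that leaves NOUN.
That leaves exactly one tagging: NOUN NOUN NOUN DET CONJ CONJ NOUN NOUN DET DET.
Verifying each rule — rule 1 holds; rule 2 holds; rule 3 holds; rule 4 holds; rule 5 holds.

NOUN NOUN NOUN DET CONJ CONJ NOUN NOUN DET DET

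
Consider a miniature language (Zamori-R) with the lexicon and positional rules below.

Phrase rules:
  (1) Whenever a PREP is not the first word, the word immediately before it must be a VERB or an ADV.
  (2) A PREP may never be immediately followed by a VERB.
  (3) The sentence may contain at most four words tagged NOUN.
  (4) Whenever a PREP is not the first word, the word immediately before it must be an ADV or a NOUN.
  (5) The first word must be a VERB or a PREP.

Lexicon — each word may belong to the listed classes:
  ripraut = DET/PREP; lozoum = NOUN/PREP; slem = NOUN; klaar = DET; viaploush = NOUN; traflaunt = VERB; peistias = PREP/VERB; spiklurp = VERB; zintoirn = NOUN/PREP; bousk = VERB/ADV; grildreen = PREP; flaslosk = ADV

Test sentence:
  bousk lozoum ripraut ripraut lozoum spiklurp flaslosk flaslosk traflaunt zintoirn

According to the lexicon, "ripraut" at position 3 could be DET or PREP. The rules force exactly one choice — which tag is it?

DET

Candidates per position — 1:bousk {VERB,ADV}; 2:lozoum {NOUN,PREP}; 3:ripraut {DET,PREP}; 4:ripraut {DET,PREP}; 5:lozoum {NOUN,PREP}; 6:spiklurp {VERB}; 7:flaslosk {ADV}; 8:flaslosk {ADV}; 9:traflaunt {VERB}; 10:zintoirn {NOUN,PREP}.
Word 1 cannot be ADV — rule 5 would then fail for every completion. It is VERB.
Word 2 cannot be PREP — rule 4 would then fail for every completion. It is NOUN.
Word 3 cannot be PREP — rule 1 would then fail for every completion. It is DET.
Word 4 cannot be PREP — rule 1 would then fail for every completion. It is DET.
Word 5 cannot be PREP — rule 1 would then fail for every completion. It is NOUN.
Word 10 cannot be PREP — rule 4 would then fail for every completion. It is NOUN.
The unique satisfying tagging is: VERB NOUN DET DET NOUN VERB ADV ADV VERB NOUN.
Checking: rule 1 holds; rule 2 holds; rule 3 holds; rule 4 holds; rule 5 holds.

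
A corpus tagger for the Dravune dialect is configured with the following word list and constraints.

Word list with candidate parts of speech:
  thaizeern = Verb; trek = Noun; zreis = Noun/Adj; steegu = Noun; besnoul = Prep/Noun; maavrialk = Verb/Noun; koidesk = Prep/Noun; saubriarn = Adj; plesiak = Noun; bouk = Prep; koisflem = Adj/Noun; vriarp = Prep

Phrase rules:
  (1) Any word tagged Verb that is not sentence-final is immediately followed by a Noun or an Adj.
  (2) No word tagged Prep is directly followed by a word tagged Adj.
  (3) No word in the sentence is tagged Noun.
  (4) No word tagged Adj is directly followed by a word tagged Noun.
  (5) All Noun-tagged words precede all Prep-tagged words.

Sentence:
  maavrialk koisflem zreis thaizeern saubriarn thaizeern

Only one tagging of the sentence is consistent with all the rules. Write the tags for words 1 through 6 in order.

Candidates per position — 1:maavrialk {Verb,Noun}; 2:koisflem {Adj,Noun}; 3:zreis {Noun,Adj}; 4:thaizeern {Verb}; 5:saubriarn {Adj}; 6:thaizeern {Verb}.
Position 1: tagging it Noun would leave rule 3 unsatisfiable, so it must be Verb.
Position 2: tagging it Noun would leave rule 3 unsatisfiable, so it must be Adj.
Position 3: tagging it Noun would leave rule 3 unsatisfiable, so it must be Adj.
The unique satisfying tagging is: Verb Adj Adj Verb Adj Verb.
Check: rule 1 ✓; rule 2 ✓; rule 3 ✓; rule 4 ✓; rule 5 ✓.

Verb Adj Adj Verb Adj Verb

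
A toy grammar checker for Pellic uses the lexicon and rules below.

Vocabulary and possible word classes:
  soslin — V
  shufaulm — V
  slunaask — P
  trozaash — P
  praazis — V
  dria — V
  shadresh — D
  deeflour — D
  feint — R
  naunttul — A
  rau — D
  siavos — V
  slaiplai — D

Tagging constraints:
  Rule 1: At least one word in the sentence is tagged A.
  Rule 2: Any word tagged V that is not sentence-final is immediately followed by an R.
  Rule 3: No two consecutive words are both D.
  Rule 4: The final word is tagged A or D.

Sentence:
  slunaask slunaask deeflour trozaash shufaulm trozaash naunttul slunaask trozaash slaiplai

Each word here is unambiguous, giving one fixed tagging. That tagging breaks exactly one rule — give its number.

2

Fixed tagging: P P D P V P A P P D.
Applying the rules: R1 pass, R2 fail, R3 pass, R4 pass.
Only rule 2 fails.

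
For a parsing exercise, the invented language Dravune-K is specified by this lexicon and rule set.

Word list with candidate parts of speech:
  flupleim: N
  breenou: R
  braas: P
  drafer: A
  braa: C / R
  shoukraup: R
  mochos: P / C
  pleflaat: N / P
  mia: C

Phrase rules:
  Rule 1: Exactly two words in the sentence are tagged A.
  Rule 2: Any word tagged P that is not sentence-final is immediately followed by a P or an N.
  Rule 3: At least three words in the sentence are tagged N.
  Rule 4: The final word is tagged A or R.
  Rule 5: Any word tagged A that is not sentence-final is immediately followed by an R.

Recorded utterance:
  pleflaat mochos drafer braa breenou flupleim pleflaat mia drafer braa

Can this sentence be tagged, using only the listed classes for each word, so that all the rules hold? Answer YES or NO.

YES

Candidates per position — 1:pleflaat {N,P}; 2:mochos {P,C}; 3:drafer {A}; 4:braa {C,R}; 5:breenou {R}; 6:flupleim {N}; 7:pleflaat {N,P}; 8:mia {C}; 9:drafer {A}; 10:braa {C,R}.
One satisfying assignment: N C A R R N N C A R.
Verifying each rule — rule 1 satisfied; rule 2 satisfied; rule 3 satisfied; rule 4 satisfied; rule 5 satisfied.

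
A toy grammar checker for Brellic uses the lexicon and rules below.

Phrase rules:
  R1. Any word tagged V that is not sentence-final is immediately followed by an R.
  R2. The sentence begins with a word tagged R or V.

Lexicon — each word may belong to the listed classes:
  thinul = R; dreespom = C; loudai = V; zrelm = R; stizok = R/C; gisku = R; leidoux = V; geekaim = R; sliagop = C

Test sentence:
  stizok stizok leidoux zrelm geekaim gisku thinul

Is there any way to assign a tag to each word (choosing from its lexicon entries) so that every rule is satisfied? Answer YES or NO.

Candidates per position — 1:stizok {R,C}; 2:stizok {R,C}; 3:leidoux {V}; 4:zrelm {R}; 5:geekaim {R}; 6:gisku {R}; 7:thinul {R}.
One satisfying assignment: R C V R R R R.
Checking: rule 1 holds; rule 2 holds.

YES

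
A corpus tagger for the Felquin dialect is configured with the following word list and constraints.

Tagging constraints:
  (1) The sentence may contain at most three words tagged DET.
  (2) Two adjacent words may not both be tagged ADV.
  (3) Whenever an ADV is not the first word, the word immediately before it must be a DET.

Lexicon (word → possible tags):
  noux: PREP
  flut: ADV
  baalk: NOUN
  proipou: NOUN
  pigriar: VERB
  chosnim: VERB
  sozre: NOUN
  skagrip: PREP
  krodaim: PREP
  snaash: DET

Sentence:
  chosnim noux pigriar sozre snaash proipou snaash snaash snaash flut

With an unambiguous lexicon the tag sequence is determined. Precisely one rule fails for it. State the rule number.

1

Fixed tagging: VERB PREP VERB NOUN DET NOUN DET DET DET ADV.
Applying the rules: R1 fails, R2 ok, R3 ok.
Only rule 1 fails.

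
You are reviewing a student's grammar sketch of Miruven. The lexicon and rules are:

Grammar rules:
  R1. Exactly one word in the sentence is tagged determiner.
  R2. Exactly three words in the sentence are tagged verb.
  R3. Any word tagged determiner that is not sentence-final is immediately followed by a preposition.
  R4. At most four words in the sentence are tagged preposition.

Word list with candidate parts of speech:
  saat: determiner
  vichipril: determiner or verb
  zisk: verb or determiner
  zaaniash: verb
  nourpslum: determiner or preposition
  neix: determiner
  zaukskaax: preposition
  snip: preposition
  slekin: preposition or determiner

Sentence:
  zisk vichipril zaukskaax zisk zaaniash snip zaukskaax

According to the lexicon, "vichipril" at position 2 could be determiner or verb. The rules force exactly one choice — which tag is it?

Candidates per position — 1:zisk {verb,determiner}; 2:vichipril {determiner,verb}; 3:zaukskaax {preposition}; 4:zisk {verb,determiner}; 5:zaaniash {verb}; 6:snip {preposition}; 7:zaukskaax {preposition}.
Position 1: tagging it determiner would leave rule 3 unsatisfiable, so it must be verb.
Position 4: tagging it determiner would leave rule 3 unsatisfiable, so it must be verb.
Position 2: tagging it verb would leave rule 1 unsatisfiable, so it must be determiner.
The only consistent sequence is: verb determiner preposition verb verb preposition preposition.
Rule-by-rule: rule 1 ✓; rule 2 ✓; rule 3 ✓; rule 4 ✓.

determiner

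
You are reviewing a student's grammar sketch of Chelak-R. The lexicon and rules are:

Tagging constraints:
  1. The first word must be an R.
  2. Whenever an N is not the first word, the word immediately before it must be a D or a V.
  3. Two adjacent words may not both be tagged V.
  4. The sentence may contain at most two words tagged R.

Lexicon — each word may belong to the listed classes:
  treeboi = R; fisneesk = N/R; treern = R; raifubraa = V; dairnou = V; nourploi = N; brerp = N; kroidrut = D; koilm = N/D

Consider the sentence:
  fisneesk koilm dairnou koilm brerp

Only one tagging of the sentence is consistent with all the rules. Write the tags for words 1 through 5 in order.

R D V D N

Candidates per position — 1:fisneesk {N,R}; 2:koilm {N,D}; 3:dairnou {V}; 4:koilm {N,D}; 5:brerp {N}.
At position 1, choosing N makes rule 1 impossible to satisfy; hence R.
At position 2, choosing N makes rule 2 impossible to satisfy; hence D.
At position 4, choosing N makes rule 2 impossible to satisfy; hence D.
So the tagging must be: R D V D N.
Rule-by-rule: rule 1 holds; rule 2 holds; rule 3 holds; rule 4 holds.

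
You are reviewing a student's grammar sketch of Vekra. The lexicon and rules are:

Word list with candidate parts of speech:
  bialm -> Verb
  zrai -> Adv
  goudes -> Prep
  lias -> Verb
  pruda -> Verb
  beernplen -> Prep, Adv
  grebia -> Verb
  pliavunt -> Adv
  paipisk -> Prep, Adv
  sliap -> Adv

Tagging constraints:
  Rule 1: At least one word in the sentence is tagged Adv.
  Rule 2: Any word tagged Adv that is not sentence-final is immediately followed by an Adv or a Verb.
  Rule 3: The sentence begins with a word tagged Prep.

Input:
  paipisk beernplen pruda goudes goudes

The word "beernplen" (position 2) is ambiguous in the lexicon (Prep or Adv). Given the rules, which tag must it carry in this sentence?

Candidates per position — 1:paipisk {Prep,Adv}; 2:beernplen {Prep,Adv}; 3:pruda {Verb}; 4:goudes {Prep}; 5:goudes {Prep}.
Position 1: Adv is ruled out by rule 3; that leaves Prep.
Position 2: Prep is ruled out by rule 1; that leaves Adv.
So the tagging must be: Prep Adv Verb Prep Prep.
Rule-by-rule: rule 1 holds; rule 2 holds; rule 3 holds.

Adv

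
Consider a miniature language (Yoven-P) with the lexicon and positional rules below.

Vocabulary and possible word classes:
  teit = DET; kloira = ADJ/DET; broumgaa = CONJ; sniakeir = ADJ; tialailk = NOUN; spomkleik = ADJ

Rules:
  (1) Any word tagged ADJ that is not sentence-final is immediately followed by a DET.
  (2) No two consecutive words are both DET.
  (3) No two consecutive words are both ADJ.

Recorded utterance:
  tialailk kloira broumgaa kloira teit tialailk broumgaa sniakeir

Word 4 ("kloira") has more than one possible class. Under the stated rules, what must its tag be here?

ADJ

Candidates per position — 1:tialailk {NOUN}; 2:kloira {ADJ,DET}; 3:broumgaa {CONJ}; 4:kloira {ADJ,DET}; 5:teit {DET}; 6:tialailk {NOUN}; 7:broumgaa {CONJ}; 8:sniakeir {ADJ}.
If word 2 were ADJ, no tagging could satisfy rule 1; so word 2 is DET.
If word 4 were DET, no tagging could satisfy rule 2; so word 4 is ADJ.
The only consistent sequence is: NOUN DET CONJ ADJ DET NOUN CONJ ADJ.
Check: rule 1 satisfied; rule 2 satisfied; rule 3 satisfied.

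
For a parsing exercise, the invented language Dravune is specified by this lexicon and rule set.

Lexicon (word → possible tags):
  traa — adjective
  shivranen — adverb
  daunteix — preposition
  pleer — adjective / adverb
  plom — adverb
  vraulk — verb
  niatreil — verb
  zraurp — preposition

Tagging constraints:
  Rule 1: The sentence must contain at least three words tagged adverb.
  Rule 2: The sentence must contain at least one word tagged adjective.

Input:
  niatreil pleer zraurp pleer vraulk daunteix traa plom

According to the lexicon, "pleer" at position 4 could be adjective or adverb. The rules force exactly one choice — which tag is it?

adverb

Candidates per position — 1:niatreil {verb}; 2:pleer {adjective,adverb}; 3:zraurp {preposition}; 4:pleer {adjective,adverb}; 5:vraulk {verb}; 6:daunteix {preposition}; 7:traa {adjective}; 8:plom {adverb}.
Position 2: adjective is ruled out by rule 1; that leaves adverb.
Position 4: adjective is ruled out by rule 1; that leaves adverb.
So the tagging must be: verb adverb preposition adverb verb preposition adjective adverb.
Check: rule 1 ok; rule 2 ok.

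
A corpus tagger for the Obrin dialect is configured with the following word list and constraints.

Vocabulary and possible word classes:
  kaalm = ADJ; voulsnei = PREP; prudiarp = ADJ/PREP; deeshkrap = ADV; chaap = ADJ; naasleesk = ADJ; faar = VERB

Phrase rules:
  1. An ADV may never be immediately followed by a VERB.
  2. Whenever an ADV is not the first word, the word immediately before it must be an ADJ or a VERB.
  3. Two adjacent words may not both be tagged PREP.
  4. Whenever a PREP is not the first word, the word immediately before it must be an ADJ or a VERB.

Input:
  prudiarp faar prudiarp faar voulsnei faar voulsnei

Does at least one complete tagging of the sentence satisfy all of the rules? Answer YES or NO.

Candidates per position — 1:prudiarp {ADJ,PREP}; 2:faar {VERB}; 3:prudiarp {ADJ,PREP}; 4:faar {VERB}; 5:voulsnei {PREP}; 6:faar {VERB}; 7:voulsnei {PREP}.
One satisfying assignment: ADJ VERB ADJ VERB PREP VERB PREP.
Checking: rule 1 ok; rule 2 ok; rule 3 ok; rule 4 ok.

YES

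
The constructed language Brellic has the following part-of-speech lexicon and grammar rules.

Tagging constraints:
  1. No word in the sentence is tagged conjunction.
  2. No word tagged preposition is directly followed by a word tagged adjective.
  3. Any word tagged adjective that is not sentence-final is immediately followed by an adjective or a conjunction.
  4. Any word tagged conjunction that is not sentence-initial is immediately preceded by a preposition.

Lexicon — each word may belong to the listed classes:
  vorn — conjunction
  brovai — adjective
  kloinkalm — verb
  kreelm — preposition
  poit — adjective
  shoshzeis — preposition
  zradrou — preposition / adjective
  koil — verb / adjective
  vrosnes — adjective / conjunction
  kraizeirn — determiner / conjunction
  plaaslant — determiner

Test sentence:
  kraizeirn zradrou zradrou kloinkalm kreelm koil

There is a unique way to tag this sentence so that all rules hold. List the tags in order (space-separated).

Candidates per position — 1:kraizeirn {determiner,conjunction}; 2:zradrou {preposition,adjective}; 3:zradrou {preposition,adjective}; 4:kloinkalm {verb}; 5:kreelm {preposition}; 6:koil {verb,adjective}.
If word 1 were conjunction, no tagging could satisfy rule 1; so word 1 is determiner.
If word 2 were adjective, no tagging could satisfy rule 3; so word 2 is preposition.
If word 3 were adjective, no tagging could satisfy rule 2; so word 3 is preposition.
If word 6 were adjective, no tagging could satisfy rule 2; so word 6 is verb.
So the tagging must be: determiner preposition preposition verb preposition verb.
Rule-by-rule: rule 1 satisfied; rule 2 satisfied; rule 3 satisfied; rule 4 satisfied.

determiner preposition preposition verb preposition verb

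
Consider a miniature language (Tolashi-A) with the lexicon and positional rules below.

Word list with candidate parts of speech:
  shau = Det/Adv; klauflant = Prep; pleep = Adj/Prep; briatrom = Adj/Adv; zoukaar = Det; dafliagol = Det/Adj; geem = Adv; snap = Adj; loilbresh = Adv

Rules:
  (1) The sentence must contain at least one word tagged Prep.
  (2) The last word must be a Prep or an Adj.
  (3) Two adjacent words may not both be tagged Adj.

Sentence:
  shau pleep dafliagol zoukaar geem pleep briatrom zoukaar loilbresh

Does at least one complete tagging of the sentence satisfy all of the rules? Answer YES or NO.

NO

Candidates per position — 1:shau {Det,Adv}; 2:pleep {Adj,Prep}; 3:dafliagol {Det,Adj}; 4:zoukaar {Det}; 5:geem {Adv}; 6:pleep {Adj,Prep}; 7:briatrom {Adj,Adv}; 8:zoukaar {Det}; 9:loilbresh {Adv}.
Rule 2 cannot be satisfied by any choice of tags from the lexicon.
So there is no consistent tagging.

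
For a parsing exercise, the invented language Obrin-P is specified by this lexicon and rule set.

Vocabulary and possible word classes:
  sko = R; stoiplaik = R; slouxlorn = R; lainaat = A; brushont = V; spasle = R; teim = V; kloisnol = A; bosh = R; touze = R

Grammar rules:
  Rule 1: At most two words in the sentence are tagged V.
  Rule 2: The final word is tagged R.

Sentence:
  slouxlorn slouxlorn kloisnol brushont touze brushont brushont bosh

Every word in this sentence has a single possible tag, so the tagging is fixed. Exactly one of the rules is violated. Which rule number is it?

1

Fixed tagging: R R A V R V V R.
Applying the rules: R1 ✗, R2 ✓.
Only rule 1 fails.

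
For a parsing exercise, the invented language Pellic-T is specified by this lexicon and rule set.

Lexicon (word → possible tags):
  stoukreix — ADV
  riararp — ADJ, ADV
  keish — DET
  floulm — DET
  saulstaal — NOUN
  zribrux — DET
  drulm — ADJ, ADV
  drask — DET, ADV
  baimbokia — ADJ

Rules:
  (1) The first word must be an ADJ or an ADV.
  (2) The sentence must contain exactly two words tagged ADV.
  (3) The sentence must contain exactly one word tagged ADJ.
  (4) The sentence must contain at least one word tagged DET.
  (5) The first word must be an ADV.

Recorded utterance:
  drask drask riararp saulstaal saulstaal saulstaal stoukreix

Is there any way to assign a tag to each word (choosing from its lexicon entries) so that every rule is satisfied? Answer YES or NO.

YES

Candidates per position — 1:drask {DET,ADV}; 2:drask {DET,ADV}; 3:riararp {ADJ,ADV}; 4:saulstaal {NOUN}; 5:saulstaal {NOUN}; 6:saulstaal {NOUN}; 7:stoukreix {ADV}.
One satisfying assignment: ADV DET ADJ NOUN NOUN NOUN ADV.
Rule-by-rule: rule 1 ok; rule 2 ok; rule 3 ok; rule 4 ok; rule 5 ok.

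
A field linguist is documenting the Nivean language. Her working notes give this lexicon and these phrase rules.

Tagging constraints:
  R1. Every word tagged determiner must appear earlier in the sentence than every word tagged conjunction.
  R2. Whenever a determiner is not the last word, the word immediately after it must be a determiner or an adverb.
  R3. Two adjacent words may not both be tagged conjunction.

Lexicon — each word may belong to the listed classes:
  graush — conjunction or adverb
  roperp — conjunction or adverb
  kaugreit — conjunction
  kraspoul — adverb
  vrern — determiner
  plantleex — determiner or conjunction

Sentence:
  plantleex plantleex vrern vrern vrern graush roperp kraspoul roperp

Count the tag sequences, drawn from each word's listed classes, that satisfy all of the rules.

Candidates per position — 1:plantleex {determiner,conjunction}; 2:plantleex {determiner,conjunction}; 3:vrern {determiner}; 4:vrern {determiner}; 5:vrern {determiner}; 6:graush {conjunction,adverb}; 7:roperp {conjunction,adverb}; 8:kraspoul {adverb}; 9:roperp {conjunction,adverb}.
There are 32 candidate sequences in total.
The sequences that satisfy every rule: determiner determiner determiner determiner determiner adverb conjunction adverb conjunction; determiner determiner determiner determiner determiner adverb conjunction adverb adverb; determiner determiner determiner determiner determiner adverb adverb adverb conjunction; determiner determiner determiner determiner determiner adverb adverb adverb adverb.
Count = 4.

4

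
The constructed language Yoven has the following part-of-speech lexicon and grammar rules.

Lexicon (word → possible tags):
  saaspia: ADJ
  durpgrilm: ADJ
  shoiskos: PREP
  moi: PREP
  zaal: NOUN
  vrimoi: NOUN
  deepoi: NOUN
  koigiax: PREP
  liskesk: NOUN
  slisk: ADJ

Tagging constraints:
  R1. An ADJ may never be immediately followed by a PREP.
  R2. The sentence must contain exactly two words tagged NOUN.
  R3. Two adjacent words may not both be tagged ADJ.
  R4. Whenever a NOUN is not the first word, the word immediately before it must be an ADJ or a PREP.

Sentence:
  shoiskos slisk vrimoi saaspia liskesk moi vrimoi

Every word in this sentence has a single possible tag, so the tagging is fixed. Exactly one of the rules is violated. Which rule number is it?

2

Fixed tagging: PREP ADJ NOUN ADJ NOUN PREP NOUN.
Checking each rule: R1 pass, R2 fail, R3 pass, R4 pass.
Only rule 2 fails.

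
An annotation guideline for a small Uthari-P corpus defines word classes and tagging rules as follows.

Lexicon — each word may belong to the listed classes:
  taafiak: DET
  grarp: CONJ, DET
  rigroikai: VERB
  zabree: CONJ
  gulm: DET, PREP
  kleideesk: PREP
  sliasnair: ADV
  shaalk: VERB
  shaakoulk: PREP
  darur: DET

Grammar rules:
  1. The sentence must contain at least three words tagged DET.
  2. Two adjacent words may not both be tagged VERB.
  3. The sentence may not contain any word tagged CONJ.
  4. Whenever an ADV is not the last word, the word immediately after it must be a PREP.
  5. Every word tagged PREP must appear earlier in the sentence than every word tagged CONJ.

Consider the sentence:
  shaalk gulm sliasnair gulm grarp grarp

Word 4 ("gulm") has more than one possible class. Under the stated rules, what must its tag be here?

Candidates per position — 1:shaalk {VERB}; 2:gulm {DET,PREP}; 3:sliasnair {ADV}; 4:gulm {DET,PREP}; 5:grarp {CONJ,DET}; 6:grarp {CONJ,DET}.
If word 4 were DET, no tagging could satisfy rule 4; so word 4 is PREP.
If word 5 were CONJ, no tagging could satisfy rule 1; so word 5 is DET.
If word 6 were CONJ, no tagging could satisfy rule 1; so word 6 is DET.
If word 2 were PREP, no tagging could satisfy rule 1; so word 2 is DET.
The only consistent sequence is: VERB DET ADV PREP DET DET.
Verifying each rule — rule 1 holds; rule 2 holds; rule 3 holds; rule 4 holds; rule 5 holds.

PREP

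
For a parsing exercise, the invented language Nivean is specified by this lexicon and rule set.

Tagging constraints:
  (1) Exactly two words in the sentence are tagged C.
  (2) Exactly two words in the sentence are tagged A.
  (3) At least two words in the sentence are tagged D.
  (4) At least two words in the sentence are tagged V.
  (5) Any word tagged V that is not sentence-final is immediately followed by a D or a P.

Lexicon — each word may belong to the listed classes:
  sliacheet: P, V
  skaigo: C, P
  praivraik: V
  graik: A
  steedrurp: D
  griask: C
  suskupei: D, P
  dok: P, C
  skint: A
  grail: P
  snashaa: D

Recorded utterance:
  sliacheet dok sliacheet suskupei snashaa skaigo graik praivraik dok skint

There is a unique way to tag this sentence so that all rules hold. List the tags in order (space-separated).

P C V D D C A V P A

Candidates per position — 1:sliacheet {P,V}; 2:dok {P,C}; 3:sliacheet {P,V}; 4:suskupei {D,P}; 5:snashaa {D}; 6:skaigo {C,P}; 7:graik {A}; 8:praivraik {V}; 9:dok {P,C}; 10:skint {A}.
Position 4: tagging it P would leave rule 3 unsatisfiable, so it must be D.
Position 9: tagging it C would leave rule 5 unsatisfiable, so it must be P.
Position 2: tagging it P would leave rule 1 unsatisfiable, so it must be C.
Position 6: tagging it P would leave rule 1 unsatisfiable, so it must be C.
Position 1: tagging it V would leave rule 5 unsatisfiable, so it must be P.
Position 3: tagging it P would leave rule 4 unsatisfiable, so it must be V.
So the tagging must be: P C V D D C A V P A.
Rule-by-rule: rule 1 ✓; rule 2 ✓; rule 3 ✓; rule 4 ✓; rule 5 ✓.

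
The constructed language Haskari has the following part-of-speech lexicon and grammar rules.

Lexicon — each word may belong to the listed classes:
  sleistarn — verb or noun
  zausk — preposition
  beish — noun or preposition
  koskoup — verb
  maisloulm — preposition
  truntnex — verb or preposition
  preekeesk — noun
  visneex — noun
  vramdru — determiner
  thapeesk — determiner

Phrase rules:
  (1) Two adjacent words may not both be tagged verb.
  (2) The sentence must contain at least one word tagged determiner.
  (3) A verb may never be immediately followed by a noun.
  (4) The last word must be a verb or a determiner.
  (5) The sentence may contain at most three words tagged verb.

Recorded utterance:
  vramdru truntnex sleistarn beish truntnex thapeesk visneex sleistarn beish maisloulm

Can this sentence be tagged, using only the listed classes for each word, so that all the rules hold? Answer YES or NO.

Candidates per position — 1:vramdru {determiner}; 2:truntnex {verb,preposition}; 3:sleistarn {verb,noun}; 4:beish {noun,preposition}; 5:truntnex {verb,preposition}; 6:thapeesk {determiner}; 7:visneex {noun}; 8:sleistarn {verb,noun}; 9:beish {noun,preposition}; 10:maisloulm {preposition}.
Rule 4 cannot be satisfied by any choice of tags from the lexicon.
So there is no consistent tagging.

NO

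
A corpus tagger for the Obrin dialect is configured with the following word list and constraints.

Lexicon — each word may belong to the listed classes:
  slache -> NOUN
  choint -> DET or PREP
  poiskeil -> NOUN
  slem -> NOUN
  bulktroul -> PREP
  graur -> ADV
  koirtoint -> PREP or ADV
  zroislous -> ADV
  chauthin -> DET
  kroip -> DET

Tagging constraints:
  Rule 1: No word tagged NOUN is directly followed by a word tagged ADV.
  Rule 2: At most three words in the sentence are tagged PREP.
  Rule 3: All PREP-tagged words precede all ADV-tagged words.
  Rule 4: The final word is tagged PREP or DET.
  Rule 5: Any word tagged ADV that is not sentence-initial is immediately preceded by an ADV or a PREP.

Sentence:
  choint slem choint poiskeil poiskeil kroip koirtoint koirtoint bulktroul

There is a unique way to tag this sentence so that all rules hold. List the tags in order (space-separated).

Candidates per position — 1:choint {DET,PREP}; 2:slem {NOUN}; 3:choint {DET,PREP}; 4:poiskeil {NOUN}; 5:poiskeil {NOUN}; 6:kroip {DET}; 7:koirtoint {PREP,ADV}; 8:koirtoint {PREP,ADV}; 9:bulktroul {PREP}.
If word 7 were ADV, no tagging could satisfy rule 3; so word 7 is PREP.
If word 8 were ADV, no tagging could satisfy rule 3; so word 8 is PREP.
If word 1 were PREP, no tagging could satisfy rule 2; so word 1 is DET.
If word 3 were PREP, no tagging could satisfy rule 2; so word 3 is DET.
That leaves exactly one tagging: DET NOUN DET NOUN NOUN DET PREP PREP PREP.
Check: rule 1 ok; rule 2 ok; rule 3 ok; rule 4 ok; rule 5 ok.

DET NOUN DET NOUN NOUN DET PREP PREP PREP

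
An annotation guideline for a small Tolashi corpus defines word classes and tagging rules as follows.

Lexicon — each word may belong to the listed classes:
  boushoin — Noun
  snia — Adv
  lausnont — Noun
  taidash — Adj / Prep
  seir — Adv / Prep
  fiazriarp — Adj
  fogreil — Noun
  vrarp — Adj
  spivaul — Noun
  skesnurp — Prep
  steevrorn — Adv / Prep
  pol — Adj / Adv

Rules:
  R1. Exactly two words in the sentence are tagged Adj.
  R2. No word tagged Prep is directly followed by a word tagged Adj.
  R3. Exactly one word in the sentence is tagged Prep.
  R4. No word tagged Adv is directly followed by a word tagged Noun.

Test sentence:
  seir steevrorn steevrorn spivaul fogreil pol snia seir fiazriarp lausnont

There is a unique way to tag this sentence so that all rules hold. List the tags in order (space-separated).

Adv Adv Prep Noun Noun Adj Adv Adv Adj Noun

Candidates per position — 1:seir {Adv,Prep}; 2:steevrorn {Adv,Prep}; 3:steevrorn {Adv,Prep}; 4:spivaul {Noun}; 5:fogreil {Noun}; 6:pol {Adj,Adv}; 7:snia {Adv}; 8:seir {Adv,Prep}; 9:fiazriarp {Adj}; 10:lausnont {Noun}.
At position 3, choosing Adv makes rule 4 impossible to satisfy; hence Prep.
At position 6, choosing Adv makes rule 1 impossible to satisfy; hence Adj.
At position 8, choosing Prep makes rule 2 impossible to satisfy; hence Adv.
At position 1, choosing Prep makes rule 3 impossible to satisfy; hence Adv.
At position 2, choosing Prep makes rule 3 impossible to satisfy; hence Adv.
So the tagging must be: Adv Adv Prep Noun Noun Adj Adv Adv Adj Noun.
Check: rule 1 ok; rule 2 ok; rule 3 ok; rule 4 ok.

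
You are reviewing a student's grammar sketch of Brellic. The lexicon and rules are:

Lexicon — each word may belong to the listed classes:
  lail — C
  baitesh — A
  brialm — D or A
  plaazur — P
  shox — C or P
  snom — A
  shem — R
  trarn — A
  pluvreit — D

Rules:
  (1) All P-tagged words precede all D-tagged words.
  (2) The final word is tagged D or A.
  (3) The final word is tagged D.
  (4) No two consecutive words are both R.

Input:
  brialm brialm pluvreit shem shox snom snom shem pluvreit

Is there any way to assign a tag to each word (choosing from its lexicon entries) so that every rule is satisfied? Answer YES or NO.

YES

Candidates per position — 1:brialm {D,A}; 2:brialm {D,A}; 3:pluvreit {D}; 4:shem {R}; 5:shox {C,P}; 6:snom {A}; 7:snom {A}; 8:shem {R}; 9:pluvreit {D}.
One satisfying assignment: D A D R C A A R D.
Checking: rule 1 holds; rule 2 holds; rule 3 holds; rule 4 holds.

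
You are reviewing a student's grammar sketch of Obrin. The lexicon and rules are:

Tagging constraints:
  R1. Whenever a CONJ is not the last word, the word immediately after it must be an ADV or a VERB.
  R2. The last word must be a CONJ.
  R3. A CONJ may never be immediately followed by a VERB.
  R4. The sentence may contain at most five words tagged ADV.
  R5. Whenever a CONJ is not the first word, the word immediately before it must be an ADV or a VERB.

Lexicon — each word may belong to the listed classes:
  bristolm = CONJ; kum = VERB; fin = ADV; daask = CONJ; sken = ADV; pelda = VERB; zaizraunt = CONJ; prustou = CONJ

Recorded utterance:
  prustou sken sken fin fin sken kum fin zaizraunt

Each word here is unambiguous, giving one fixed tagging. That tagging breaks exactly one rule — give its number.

4

Fixed tagging: CONJ ADV ADV ADV ADV ADV VERB ADV CONJ.
Applying the rules: R1 pass, R2 pass, R3 pass, R4 fail, R5 pass.
Only rule 4 fails.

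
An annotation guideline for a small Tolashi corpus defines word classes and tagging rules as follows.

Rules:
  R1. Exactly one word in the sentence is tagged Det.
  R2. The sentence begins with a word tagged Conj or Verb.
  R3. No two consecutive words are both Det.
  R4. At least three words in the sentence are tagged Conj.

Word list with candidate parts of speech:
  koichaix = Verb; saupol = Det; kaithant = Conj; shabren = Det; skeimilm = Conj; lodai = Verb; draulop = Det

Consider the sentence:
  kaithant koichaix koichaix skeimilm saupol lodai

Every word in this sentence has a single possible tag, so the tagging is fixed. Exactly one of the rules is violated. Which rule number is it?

4

Fixed tagging: Conj Verb Verb Conj Det Verb.
Rule check: R1 ok, R2 ok, R3 ok, R4 fails.
Only rule 4 fails.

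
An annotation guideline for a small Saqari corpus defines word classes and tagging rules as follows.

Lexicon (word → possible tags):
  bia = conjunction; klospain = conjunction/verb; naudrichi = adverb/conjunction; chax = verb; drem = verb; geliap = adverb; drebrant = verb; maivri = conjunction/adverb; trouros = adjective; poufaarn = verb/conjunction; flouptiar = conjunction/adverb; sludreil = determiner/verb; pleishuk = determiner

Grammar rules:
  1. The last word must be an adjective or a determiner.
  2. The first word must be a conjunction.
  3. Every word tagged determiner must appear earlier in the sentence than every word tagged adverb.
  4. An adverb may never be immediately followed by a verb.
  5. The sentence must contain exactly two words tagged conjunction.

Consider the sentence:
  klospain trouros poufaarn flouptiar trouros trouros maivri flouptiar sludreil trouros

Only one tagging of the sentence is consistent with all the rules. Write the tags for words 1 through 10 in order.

Candidates per position — 1:klospain {conjunction,verb}; 2:trouros {adjective}; 3:poufaarn {verb,conjunction}; 4:flouptiar {conjunction,adverb}; 5:trouros {adjective}; 6:trouros {adjective}; 7:maivri {conjunction,adverb}; 8:flouptiar {conjunction,adverb}; 9:sludreil {determiner,verb}; 10:trouros {adjective}.
Word 1 cannot be verb — rule 2 would then fail for every completion. It is conjunction.
The remaining ambiguous positions (3, 4, 7, 8, 9) are resolved jointly — only one combination satisfies every rule.
The unique satisfying tagging is: conjunction adjective verb adverb adjective adjective adverb conjunction verb adjective.
Checking: rule 1 ✓; rule 2 ✓; rule 3 ✓; rule 4 ✓; rule 5 ✓.

conjunction adjective verb adverb adjective adjective adverb conjunction verb adjective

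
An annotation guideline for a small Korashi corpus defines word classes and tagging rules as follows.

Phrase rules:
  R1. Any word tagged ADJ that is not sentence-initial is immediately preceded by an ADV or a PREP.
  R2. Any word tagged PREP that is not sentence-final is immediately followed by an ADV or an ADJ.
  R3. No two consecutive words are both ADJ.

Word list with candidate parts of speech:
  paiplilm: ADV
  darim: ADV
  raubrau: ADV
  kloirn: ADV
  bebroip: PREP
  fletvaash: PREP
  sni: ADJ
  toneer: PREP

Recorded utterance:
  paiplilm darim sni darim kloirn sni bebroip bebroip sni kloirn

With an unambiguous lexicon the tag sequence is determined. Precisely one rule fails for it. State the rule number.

Fixed tagging: ADV ADV ADJ ADV ADV ADJ PREP PREP ADJ ADV.
Applying the rules: R1 pass, R2 fail, R3 pass.
Only rule 2 fails.

2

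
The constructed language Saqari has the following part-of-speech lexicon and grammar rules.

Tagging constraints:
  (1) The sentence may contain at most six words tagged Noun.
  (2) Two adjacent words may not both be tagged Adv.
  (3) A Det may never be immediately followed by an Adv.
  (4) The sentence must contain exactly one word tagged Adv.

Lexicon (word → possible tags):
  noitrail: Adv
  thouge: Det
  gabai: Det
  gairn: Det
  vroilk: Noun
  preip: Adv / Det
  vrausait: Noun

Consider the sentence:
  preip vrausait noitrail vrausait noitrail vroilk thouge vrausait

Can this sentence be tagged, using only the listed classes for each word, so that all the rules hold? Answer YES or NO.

NO

Candidates per position — 1:preip {Adv,Det}; 2:vrausait {Noun}; 3:noitrail {Adv}; 4:vrausait {Noun}; 5:noitrail {Adv}; 6:vroilk {Noun}; 7:thouge {Det}; 8:vrausait {Noun}.
Rule 4 cannot be satisfied by any choice of tags from the lexicon.
So there is no consistent tagging.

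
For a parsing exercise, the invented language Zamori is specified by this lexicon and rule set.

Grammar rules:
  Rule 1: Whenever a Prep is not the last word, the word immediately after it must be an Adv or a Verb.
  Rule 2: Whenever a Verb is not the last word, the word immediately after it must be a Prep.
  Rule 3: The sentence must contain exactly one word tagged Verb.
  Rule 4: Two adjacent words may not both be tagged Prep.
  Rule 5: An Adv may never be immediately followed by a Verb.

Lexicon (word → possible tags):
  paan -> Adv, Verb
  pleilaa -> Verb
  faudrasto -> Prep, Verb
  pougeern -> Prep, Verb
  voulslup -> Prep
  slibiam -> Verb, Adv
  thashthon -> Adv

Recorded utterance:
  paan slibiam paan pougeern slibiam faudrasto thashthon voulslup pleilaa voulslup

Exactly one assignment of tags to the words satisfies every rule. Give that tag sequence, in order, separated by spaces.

Candidates per position — 1:paan {Adv,Verb}; 2:slibiam {Verb,Adv}; 3:paan {Adv,Verb}; 4:pougeern {Prep,Verb}; 5:slibiam {Verb,Adv}; 6:faudrasto {Prep,Verb}; 7:thashthon {Adv}; 8:voulslup {Prep}; 9:pleilaa {Verb}; 10:voulslup {Prep}.
Position 1: Verb is ruled out by rule 2; that leaves Adv.
Position 2: Verb is ruled out by rule 2; that leaves Adv.
Position 3: Verb is ruled out by rule 3; that leaves Adv.
Position 4: Verb is ruled out by rule 2; that leaves Prep.
Position 5: Verb is ruled out by rule 3; that leaves Adv.
Position 6: Verb is ruled out by rule 2; that leaves Prep.
The only consistent sequence is: Adv Adv Adv Prep Adv Prep Adv Prep Verb Prep.
Checking: rule 1 ✓; rule 2 ✓; rule 3 ✓; rule 4 ✓; rule 5 ✓.

Adv Adv Adv Prep Adv Prep Adv Prep Verb Prep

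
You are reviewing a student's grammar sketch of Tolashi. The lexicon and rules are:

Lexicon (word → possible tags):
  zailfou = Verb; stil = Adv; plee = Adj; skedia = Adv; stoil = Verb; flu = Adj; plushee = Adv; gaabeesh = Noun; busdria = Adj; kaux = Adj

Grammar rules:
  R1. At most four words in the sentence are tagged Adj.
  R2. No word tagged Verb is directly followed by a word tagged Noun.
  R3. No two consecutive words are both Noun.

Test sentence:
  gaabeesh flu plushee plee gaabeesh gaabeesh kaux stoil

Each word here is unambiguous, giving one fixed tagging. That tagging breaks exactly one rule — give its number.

Fixed tagging: Noun Adj Adv Adj Noun Noun Adj Verb.
Rule check: R1 pass, R2 pass, R3 fail.
Only rule 3 fails.

3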